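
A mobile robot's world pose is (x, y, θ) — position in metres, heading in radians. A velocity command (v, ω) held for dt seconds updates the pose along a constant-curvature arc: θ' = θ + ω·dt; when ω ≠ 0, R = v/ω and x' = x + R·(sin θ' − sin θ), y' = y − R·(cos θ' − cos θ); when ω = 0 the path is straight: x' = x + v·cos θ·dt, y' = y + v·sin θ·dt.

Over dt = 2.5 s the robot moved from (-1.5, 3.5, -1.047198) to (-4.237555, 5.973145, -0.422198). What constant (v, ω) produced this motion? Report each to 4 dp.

Δθ = -0.422198 − -1.047198 = 0.625000
ω = Δθ/dt = 0.625000/2.5 = 0.2500
R = Δx/(sin θ' − sin θ) = -6.0000
v = R·ω = -6.0000·0.2500 = -1.5000

v = -1.5000, ω = 0.2500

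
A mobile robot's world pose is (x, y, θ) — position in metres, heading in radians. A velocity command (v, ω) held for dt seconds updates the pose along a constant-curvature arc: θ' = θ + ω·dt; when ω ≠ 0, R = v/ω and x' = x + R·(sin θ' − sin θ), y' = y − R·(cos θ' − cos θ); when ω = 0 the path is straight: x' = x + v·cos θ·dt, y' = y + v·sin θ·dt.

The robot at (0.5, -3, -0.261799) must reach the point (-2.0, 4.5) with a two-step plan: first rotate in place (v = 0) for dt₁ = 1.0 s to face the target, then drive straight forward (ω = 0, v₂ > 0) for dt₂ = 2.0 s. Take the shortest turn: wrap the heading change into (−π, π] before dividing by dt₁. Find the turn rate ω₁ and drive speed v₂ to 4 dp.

heading to target = atan2(4.5−-3, -2−0.5) = 1.8925
Δθ = wrap(1.8925 − -0.2618) = 2.1543; ω₁ = Δθ/dt₁ = 2.1543
distance = √((-2−0.5)² + (4.5−-3)²) = 7.9057; v₂ = distance/dt₂ = 3.9528

ω₁ = 2.1543, v₂ = 3.9528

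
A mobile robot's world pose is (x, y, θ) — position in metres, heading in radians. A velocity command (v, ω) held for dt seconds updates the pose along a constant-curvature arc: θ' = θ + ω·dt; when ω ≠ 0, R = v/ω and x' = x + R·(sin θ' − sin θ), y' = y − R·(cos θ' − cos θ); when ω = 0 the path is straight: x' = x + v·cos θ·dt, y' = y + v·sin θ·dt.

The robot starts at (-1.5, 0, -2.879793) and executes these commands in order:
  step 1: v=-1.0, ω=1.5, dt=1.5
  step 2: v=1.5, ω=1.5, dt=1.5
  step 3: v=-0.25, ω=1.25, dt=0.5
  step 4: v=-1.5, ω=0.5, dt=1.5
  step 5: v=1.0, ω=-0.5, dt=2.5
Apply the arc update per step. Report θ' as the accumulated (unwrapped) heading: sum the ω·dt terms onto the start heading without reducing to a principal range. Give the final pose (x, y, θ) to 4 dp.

step 1: θ'=-0.6298 (R=-0.6667) → pose (-1.2799, 1.1827, -0.6298)
step 2: θ'=1.6202 (R=1.0000) → pose (0.3079, 2.0403, 1.6202)
step 3: θ'=2.2452 (R=-0.2000) → pose (0.3514, 1.9252, 2.2452)
step 4: θ'=2.9952 (R=-3.0000) → pose (2.2570, 0.8306, 2.9952)
step 5: θ'=1.7452 (R=-2.0000) → pose (0.5791, 2.4622, 1.7452)

(0.5791, 2.4622, 1.7452)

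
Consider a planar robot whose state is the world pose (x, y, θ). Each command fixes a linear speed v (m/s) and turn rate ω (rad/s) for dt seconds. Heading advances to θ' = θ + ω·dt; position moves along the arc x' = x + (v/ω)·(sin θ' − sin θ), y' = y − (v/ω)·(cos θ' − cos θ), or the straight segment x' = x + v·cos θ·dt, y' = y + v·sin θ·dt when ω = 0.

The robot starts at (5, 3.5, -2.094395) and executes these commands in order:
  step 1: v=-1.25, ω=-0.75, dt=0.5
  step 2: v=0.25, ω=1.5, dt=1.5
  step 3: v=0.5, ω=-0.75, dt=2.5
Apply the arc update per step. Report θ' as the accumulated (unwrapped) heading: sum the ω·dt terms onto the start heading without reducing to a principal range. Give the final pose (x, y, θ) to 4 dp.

(5.9053, 2.6937, -2.0944)

step 1: θ'=-2.4694 (R=1.6667) → pose (5.4055, 3.9708, -2.4694)
step 2: θ'=-0.2194 (R=0.1667) → pose (5.4730, 3.6777, -0.2194)
step 3: θ'=-2.0944 (R=-0.6667) → pose (5.9053, 2.6937, -2.0944)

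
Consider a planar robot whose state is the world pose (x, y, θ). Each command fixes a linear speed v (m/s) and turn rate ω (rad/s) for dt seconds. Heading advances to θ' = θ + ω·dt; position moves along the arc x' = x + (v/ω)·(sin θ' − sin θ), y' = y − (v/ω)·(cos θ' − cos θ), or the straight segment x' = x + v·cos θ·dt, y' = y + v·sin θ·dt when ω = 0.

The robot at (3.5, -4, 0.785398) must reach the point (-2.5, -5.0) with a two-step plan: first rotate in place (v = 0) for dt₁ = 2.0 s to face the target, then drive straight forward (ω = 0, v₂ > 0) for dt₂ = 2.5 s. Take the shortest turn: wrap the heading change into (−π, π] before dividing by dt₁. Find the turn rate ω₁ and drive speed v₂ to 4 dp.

ω₁ = 1.2607, v₂ = 2.4331

heading to target = atan2(-5−-4, -2.5−3.5) = -2.9764
Δθ = wrap(-2.9764 − 0.7854) = 2.5213; ω₁ = Δθ/dt₁ = 1.2607
distance = √((-2.5−3.5)² + (-5−-4)²) = 6.0828; v₂ = distance/dt₂ = 2.4331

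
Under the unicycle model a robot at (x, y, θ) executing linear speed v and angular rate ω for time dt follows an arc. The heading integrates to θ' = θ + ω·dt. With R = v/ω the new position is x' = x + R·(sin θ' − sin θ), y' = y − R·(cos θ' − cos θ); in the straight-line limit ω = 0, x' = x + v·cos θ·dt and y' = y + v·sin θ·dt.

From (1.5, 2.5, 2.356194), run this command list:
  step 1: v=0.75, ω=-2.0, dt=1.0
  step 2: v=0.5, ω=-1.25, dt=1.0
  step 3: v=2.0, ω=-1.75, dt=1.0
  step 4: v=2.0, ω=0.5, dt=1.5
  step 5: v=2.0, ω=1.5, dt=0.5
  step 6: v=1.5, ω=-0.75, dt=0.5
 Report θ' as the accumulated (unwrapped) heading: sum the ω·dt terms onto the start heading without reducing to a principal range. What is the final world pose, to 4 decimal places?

(0.0850, -2.6724, -1.5188)

step 1: θ'=0.3562 (R=-0.3750) → pose (1.6344, 3.1166, 0.3562)
step 2: θ'=-0.8938 (R=-0.4000) → pose (2.0857, 2.9923, -0.8938)
step 3: θ'=-2.6438 (R=-1.1429) → pose (1.7405, 1.2722, -2.6438)
step 4: θ'=-1.8938 (R=4.0000) → pose (-0.1427, -0.9727, -1.8938)
step 5: θ'=-1.1438 (R=1.3333) → pose (-0.0919, -1.9481, -1.1438)
step 6: θ'=-1.5188 (R=-2.0000) → pose (0.0850, -2.6724, -1.5188)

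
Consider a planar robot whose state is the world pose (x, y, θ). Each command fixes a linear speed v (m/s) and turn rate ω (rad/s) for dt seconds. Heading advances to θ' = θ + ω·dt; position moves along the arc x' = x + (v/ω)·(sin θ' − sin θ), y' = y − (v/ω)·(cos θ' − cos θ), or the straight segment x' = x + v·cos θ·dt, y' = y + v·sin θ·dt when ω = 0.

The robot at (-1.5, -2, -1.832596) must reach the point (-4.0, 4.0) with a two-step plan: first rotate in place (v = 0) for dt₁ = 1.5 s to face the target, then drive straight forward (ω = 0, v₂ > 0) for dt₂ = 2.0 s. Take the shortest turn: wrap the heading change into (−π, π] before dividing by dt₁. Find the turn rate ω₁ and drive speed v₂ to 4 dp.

ω₁ = -1.6567, v₂ = 3.2500

heading to target = atan2(4−-2, -4−-1.5) = 1.9656
Δθ = wrap(1.9656 − -1.8326) = -2.4850; ω₁ = Δθ/dt₁ = -1.6567
distance = √((-4−-1.5)² + (4−-2)²) = 6.5000; v₂ = distance/dt₂ = 3.2500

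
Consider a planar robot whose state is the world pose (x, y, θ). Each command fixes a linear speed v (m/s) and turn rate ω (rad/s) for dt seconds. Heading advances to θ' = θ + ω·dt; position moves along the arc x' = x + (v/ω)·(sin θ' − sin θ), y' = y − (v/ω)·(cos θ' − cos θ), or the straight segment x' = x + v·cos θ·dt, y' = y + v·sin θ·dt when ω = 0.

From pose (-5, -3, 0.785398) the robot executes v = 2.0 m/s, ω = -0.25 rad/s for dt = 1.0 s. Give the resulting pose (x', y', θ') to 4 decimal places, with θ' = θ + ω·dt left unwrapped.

θ' = 0.7854 + -0.25·1.0 = 0.5354
R = v/ω = 2.0/-0.25 = -8.0000
x' = -5 + -8.0000·(sin 0.5354 − sin 0.7854) = -3.4246
y' = -3 − -8.0000·(cos 0.5354 − cos 0.7854) = -1.7763

(-3.4246, -1.7763, 0.5354)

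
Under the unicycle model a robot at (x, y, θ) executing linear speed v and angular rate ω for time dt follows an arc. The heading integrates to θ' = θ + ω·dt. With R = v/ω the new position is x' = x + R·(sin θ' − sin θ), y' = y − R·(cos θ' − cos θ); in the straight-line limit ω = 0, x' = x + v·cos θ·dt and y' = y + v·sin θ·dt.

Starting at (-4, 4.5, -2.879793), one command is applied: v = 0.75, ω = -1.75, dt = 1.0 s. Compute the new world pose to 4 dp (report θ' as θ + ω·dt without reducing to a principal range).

θ' = -2.8798 + -1.75·1.0 = -4.6298
R = v/ω = 0.75/-1.75 = -0.4286
x' = -4 + -0.4286·(sin -4.6298 − sin -2.8798) = -4.5380
y' = 4.5 − -0.4286·(cos -4.6298 − cos -2.8798) = 4.8786

(-4.5380, 4.8786, -4.6298)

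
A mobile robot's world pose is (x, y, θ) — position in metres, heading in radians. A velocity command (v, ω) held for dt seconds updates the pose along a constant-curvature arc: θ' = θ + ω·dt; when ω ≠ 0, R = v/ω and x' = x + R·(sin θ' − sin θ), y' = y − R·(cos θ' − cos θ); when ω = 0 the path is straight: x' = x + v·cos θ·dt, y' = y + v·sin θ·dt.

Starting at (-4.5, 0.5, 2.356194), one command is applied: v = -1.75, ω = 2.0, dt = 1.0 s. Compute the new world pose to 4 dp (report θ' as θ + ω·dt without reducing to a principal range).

θ' = 2.3562 + 2.0·1.0 = 4.3562
R = v/ω = -1.75/2.0 = -0.8750
x' = -4.5 + -0.8750·(sin 4.3562 − sin 2.3562) = -3.0612
y' = 0.5 − -0.8750·(cos 4.3562 − cos 2.3562) = 0.8136

(-3.0612, 0.8136, 4.3562)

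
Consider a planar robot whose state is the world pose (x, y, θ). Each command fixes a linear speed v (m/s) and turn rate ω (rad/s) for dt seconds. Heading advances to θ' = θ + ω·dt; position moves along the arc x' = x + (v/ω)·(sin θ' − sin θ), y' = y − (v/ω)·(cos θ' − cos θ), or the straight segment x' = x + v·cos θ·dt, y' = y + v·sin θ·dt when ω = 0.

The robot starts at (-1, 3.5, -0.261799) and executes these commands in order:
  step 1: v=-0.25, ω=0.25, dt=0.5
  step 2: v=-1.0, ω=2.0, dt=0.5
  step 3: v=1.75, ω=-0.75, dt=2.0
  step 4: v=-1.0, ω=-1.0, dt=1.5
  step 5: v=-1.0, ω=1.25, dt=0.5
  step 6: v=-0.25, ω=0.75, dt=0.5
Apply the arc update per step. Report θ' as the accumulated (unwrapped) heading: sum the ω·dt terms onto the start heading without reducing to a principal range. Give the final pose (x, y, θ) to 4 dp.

step 1: θ'=-0.1368 (R=-1.0000) → pose (-1.1224, 3.5247, -0.1368)
step 2: θ'=0.8632 (R=-0.5000) → pose (-1.5706, 3.3544, 0.8632)
step 3: θ'=-0.6368 (R=-2.3333) → pose (1.5900, 3.7137, -0.6368)
step 4: θ'=-2.1368 (R=1.0000) → pose (1.3406, 5.0540, -2.1368)
step 5: θ'=-1.5118 (R=-0.8000) → pose (1.4640, 5.5302, -1.5118)
step 6: θ'=-1.1368 (R=-0.3333) → pose (1.4336, 5.6507, -1.1368)

(1.4336, 5.6507, -1.1368)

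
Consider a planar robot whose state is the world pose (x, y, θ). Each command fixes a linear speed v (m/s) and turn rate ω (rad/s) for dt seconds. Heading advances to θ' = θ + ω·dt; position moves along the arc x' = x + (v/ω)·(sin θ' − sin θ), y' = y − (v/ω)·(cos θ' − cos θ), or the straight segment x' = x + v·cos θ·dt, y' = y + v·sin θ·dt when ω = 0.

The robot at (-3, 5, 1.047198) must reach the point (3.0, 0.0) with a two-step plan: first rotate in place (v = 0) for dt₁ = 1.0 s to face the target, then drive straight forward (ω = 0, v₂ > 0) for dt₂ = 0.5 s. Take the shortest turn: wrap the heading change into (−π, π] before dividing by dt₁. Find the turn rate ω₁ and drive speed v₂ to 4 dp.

ω₁ = -1.7419, v₂ = 15.6205

heading to target = atan2(0−5, 3−-3) = -0.6947
Δθ = wrap(-0.6947 − 1.0472) = -1.7419; ω₁ = Δθ/dt₁ = -1.7419
distance = √((3−-3)² + (0−5)²) = 7.8102; v₂ = distance/dt₂ = 15.6205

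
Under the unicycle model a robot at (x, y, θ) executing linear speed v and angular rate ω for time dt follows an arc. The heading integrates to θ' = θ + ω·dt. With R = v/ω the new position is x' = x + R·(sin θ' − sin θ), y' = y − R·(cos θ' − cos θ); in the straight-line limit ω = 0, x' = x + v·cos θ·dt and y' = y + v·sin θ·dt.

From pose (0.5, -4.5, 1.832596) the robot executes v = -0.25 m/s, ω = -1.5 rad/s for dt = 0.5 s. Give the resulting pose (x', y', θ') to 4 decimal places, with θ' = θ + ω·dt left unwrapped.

(0.4862, -4.6213, 1.0826)

θ' = 1.8326 + -1.5·0.5 = 1.0826
R = v/ω = -0.25/-1.5 = 0.1667
x' = 0.5 + 0.1667·(sin 1.0826 − sin 1.8326) = 0.4862
y' = -4.5 − 0.1667·(cos 1.0826 − cos 1.8326) = -4.6213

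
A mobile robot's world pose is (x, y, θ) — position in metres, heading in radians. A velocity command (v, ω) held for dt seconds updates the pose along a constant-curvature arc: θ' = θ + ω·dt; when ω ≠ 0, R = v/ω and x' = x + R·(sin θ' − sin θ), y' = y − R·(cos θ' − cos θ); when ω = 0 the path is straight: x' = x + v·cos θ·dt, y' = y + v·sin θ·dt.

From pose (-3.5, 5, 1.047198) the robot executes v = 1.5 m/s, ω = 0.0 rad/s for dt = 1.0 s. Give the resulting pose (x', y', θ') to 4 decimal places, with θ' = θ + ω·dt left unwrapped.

θ' = 1.0472 + 0.0·1.0 = 1.0472
ω = 0 → straight: x' = -3.5 + 1.5·cos(1.0472)·1.0 = -2.7500
y' = 5 + 1.5·sin(1.0472)·1.0 = 6.2990

(-2.7500, 6.2990, 1.0472)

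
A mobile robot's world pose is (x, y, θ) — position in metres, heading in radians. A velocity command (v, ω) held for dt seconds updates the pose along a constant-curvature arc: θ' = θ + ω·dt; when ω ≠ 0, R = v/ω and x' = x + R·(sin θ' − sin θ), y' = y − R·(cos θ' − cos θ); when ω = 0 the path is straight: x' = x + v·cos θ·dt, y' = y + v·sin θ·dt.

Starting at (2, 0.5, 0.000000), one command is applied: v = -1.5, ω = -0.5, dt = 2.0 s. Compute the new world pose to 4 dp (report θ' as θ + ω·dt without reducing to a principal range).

(-0.5244, 1.8791, -1.0000)

θ' = 0.0000 + -0.5·2.0 = -1.0000
R = v/ω = -1.5/-0.5 = 3.0000
x' = 2 + 3.0000·(sin -1.0000 − sin 0.0000) = -0.5244
y' = 0.5 − 3.0000·(cos -1.0000 − cos 0.0000) = 1.8791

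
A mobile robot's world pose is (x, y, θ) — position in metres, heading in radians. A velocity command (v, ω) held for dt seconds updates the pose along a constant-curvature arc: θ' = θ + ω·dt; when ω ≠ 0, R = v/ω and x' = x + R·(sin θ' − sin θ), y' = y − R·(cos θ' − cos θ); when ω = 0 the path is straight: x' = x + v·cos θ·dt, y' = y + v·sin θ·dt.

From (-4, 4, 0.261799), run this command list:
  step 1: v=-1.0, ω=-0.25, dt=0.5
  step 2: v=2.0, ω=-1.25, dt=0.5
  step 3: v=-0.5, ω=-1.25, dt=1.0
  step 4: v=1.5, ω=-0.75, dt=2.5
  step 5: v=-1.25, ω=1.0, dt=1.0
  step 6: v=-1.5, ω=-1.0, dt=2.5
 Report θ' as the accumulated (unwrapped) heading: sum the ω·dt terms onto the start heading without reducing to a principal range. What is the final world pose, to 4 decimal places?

step 1: θ'=0.1368 (R=4.0000) → pose (-4.4898, 3.9011, 0.1368)
step 2: θ'=-0.4882 (R=-1.6000) → pose (-3.5211, 3.7291, -0.4882)
step 3: θ'=-1.7382 (R=0.4000) → pose (-3.7279, 4.1490, -1.7382)
step 4: θ'=-3.6132 (R=-2.0000) → pose (-6.6086, 2.7006, -3.6132)
step 5: θ'=-2.6132 (R=-1.2500) → pose (-5.4105, 2.7346, -2.6132)
step 6: θ'=-5.1132 (R=1.5000) → pose (-3.2732, 0.8539, -5.1132)

(-3.2732, 0.8539, -5.1132)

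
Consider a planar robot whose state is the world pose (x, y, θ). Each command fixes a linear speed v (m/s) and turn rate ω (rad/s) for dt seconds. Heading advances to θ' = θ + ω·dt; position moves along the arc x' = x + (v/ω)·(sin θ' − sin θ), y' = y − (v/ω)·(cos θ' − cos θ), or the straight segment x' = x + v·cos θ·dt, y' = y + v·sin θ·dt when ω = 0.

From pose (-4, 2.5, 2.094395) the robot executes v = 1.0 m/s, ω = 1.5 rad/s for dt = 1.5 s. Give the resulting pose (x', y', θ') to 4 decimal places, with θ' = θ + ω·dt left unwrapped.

(-5.1994, 2.4065, 4.3444)

θ' = 2.0944 + 1.5·1.5 = 4.3444
R = v/ω = 1.0/1.5 = 0.6667
x' = -4 + 0.6667·(sin 4.3444 − sin 2.0944) = -5.1994
y' = 2.5 − 0.6667·(cos 4.3444 − cos 2.0944) = 2.4065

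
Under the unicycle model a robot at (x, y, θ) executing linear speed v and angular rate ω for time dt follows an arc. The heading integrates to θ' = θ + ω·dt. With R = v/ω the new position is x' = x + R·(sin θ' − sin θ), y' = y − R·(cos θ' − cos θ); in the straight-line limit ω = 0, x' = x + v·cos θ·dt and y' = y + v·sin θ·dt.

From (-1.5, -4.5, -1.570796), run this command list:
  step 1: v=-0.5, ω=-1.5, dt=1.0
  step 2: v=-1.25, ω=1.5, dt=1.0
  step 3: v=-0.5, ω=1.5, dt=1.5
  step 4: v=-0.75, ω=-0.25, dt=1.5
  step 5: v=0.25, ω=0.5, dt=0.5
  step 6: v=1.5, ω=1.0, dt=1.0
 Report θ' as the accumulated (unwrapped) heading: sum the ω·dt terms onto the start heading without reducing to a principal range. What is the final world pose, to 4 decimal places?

step 1: θ'=-3.0708 (R=0.3333) → pose (-1.1902, -4.1675, -3.0708)
step 2: θ'=-1.5708 (R=-0.8333) → pose (-0.4159, -3.3363, -1.5708)
step 3: θ'=0.6792 (R=-0.3333) → pose (-0.9586, -3.0769, 0.6792)
step 4: θ'=0.3042 (R=3.0000) → pose (-1.9445, -3.6049, 0.3042)
step 5: θ'=0.5542 (R=0.5000) → pose (-1.8311, -3.5531, 0.5542)
step 6: θ'=1.5542 (R=1.5000) → pose (-1.1207, -2.3025, 1.5542)

(-1.1207, -2.3025, 1.5542)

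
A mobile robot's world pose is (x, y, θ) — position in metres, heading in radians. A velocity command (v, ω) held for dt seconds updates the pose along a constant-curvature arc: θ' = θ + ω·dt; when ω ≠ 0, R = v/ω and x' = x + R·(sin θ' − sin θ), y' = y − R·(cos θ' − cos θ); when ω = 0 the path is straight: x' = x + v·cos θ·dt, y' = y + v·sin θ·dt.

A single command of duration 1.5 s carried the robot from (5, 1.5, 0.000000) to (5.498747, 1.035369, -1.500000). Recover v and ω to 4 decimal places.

Δθ = -1.500000 − 0.000000 = -1.500000
ω = Δθ/dt = -1.500000/1.5 = -1.0000
R = Δx/(sin θ' − sin θ) = -0.5000
v = R·ω = -0.5000·-1.0000 = 0.5000

v = 0.5000, ω = -1.0000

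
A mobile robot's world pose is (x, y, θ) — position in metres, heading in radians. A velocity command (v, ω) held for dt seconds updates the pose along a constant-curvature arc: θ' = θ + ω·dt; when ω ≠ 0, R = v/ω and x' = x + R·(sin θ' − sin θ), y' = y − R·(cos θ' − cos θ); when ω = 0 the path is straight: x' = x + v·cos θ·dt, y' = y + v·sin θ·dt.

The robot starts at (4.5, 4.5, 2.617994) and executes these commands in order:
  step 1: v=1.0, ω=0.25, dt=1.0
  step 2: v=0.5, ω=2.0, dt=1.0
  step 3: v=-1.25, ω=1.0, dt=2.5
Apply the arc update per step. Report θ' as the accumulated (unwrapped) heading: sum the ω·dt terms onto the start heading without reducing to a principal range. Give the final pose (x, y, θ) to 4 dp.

step 1: θ'=2.8680 (R=4.0000) → pose (3.5808, 4.8871, 2.8680)
step 2: θ'=4.8680 (R=0.2500) → pose (3.2663, 4.6077, 4.8680)
step 3: θ'=7.3680 (R=-1.2500) → pose (0.9261, 4.9978, 7.3680)

(0.9261, 4.9978, 7.3680)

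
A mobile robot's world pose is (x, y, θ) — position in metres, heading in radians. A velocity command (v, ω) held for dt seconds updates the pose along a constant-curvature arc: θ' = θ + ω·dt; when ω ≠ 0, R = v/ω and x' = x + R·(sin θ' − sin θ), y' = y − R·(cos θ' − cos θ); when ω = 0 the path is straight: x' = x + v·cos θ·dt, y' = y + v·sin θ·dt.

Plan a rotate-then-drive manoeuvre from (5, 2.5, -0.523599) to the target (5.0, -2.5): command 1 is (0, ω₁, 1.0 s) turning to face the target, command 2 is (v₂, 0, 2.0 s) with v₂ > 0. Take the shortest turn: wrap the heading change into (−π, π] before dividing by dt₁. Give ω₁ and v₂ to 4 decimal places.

heading to target = atan2(-2.5−2.5, 5−5) = -1.5708
Δθ = wrap(-1.5708 − -0.5236) = -1.0472; ω₁ = Δθ/dt₁ = -1.0472
distance = √((5−5)² + (-2.5−2.5)²) = 5.0000; v₂ = distance/dt₂ = 2.5000

ω₁ = -1.0472, v₂ = 2.5000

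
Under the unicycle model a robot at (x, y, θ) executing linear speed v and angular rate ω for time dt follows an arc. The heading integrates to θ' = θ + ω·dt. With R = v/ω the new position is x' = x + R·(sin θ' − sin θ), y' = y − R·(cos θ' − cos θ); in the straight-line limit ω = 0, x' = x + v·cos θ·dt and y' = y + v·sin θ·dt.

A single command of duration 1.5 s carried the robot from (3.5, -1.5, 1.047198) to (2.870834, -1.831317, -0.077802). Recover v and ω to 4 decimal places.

Δθ = -0.077802 − 1.047198 = -1.125000
ω = Δθ/dt = -1.125000/1.5 = -0.7500
R = Δx/(sin θ' − sin θ) = 0.6667
v = R·ω = 0.6667·-0.7500 = -0.5000

v = -0.5000, ω = -0.7500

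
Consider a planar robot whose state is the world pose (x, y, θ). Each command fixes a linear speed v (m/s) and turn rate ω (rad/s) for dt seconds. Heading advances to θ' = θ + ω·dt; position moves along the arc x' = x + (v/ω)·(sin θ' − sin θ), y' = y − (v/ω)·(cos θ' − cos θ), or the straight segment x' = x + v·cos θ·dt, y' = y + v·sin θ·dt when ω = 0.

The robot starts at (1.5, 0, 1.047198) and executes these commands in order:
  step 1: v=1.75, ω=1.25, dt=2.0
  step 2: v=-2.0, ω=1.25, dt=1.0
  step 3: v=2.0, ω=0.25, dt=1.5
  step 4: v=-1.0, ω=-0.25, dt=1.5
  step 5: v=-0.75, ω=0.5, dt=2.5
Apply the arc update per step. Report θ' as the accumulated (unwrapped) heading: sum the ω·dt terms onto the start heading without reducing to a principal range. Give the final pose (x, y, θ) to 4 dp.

step 1: θ'=3.5472 (R=1.4000) → pose (-0.2648, 1.9864, 3.5472)
step 2: θ'=4.7972 (R=-1.6000) → pose (0.6981, 3.5921, 4.7972)
step 3: θ'=5.1722 (R=8.0000) → pose (1.5002, 0.7196, 5.1722)
step 4: θ'=4.7972 (R=4.0000) → pose (1.0992, 2.1558, 4.7972)
step 5: θ'=6.0472 (R=-1.5000) → pose (-0.0447, 3.4872, 6.0472)

(-0.0447, 3.4872, 6.0472)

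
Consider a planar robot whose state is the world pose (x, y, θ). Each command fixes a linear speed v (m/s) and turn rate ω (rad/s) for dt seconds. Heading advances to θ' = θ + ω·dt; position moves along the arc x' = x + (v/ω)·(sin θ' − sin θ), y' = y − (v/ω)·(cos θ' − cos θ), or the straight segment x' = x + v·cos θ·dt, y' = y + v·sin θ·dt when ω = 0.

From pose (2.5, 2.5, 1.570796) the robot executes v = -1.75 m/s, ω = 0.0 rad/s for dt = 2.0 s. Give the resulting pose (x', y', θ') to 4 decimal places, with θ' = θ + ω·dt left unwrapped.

(2.5000, -1.0000, 1.5708)

θ' = 1.5708 + 0.0·2.0 = 1.5708
ω = 0 → straight: x' = 2.5 + -1.75·cos(1.5708)·2.0 = 2.5000
y' = 2.5 + -1.75·sin(1.5708)·2.0 = -1.0000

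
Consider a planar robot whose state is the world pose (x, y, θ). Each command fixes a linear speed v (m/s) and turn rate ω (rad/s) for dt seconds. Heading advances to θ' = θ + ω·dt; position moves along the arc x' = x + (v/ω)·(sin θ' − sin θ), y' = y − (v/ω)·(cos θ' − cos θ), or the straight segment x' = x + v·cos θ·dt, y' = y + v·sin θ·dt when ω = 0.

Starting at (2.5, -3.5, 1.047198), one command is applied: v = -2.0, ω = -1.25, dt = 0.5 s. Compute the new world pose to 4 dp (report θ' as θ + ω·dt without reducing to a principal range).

θ' = 1.0472 + -1.25·0.5 = 0.4222
R = v/ω = -2.0/-1.25 = 1.6000
x' = 2.5 + 1.6000·(sin 0.4222 − sin 1.0472) = 1.7700
y' = -3.5 − 1.6000·(cos 0.4222 − cos 1.0472) = -4.1595

(1.7700, -4.1595, 0.4222)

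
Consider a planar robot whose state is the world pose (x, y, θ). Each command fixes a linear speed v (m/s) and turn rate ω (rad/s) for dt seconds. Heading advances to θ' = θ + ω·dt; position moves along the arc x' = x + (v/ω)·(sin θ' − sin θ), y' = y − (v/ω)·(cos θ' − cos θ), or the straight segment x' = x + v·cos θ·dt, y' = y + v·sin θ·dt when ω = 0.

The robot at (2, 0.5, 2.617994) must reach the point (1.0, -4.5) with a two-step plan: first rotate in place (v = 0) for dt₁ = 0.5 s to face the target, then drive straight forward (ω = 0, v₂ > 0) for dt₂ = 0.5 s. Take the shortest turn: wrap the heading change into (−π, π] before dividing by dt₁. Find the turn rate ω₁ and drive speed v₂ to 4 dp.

ω₁ = 3.7940, v₂ = 10.1980

heading to target = atan2(-4.5−0.5, 1−2) = -1.7682
Δθ = wrap(-1.7682 − 2.6180) = 1.8970; ω₁ = Δθ/dt₁ = 3.7940
distance = √((1−2)² + (-4.5−0.5)²) = 5.0990; v₂ = distance/dt₂ = 10.1980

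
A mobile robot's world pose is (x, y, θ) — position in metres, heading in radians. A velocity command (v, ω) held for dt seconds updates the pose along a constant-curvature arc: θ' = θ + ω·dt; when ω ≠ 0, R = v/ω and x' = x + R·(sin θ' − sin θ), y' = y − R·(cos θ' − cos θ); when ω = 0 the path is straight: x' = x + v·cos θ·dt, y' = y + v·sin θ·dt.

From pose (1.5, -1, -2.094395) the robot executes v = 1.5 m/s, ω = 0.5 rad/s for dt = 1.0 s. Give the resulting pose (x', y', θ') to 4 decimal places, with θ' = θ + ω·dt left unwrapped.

(1.0989, -2.4292, -1.5944)

θ' = -2.0944 + 0.5·1.0 = -1.5944
R = v/ω = 1.5/0.5 = 3.0000
x' = 1.5 + 3.0000·(sin -1.5944 − sin -2.0944) = 1.0989
y' = -1 − 3.0000·(cos -1.5944 − cos -2.0944) = -2.4292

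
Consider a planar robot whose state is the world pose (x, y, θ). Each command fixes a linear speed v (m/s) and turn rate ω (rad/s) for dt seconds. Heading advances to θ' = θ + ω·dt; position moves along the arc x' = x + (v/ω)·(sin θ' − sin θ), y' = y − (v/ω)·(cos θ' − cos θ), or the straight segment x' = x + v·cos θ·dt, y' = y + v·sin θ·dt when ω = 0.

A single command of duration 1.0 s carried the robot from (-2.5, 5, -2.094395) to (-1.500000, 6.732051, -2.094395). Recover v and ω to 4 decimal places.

Δθ = -2.094395 − -2.094395 = 0.000000
ω = Δθ/dt = 0.000000/1.0 = 0.0000
ω = 0 → v = (Δx·cos θ + Δy·sin θ)/dt = -2.0000

v = -2.0000, ω = 0.0000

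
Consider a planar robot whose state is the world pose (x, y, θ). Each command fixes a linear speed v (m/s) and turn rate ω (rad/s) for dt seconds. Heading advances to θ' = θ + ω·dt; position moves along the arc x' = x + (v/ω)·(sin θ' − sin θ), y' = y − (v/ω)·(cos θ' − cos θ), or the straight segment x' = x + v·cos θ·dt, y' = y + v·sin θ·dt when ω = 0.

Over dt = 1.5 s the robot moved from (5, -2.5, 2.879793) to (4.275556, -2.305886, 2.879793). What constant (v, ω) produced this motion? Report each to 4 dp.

Δθ = 2.879793 − 2.879793 = 0.000000
ω = Δθ/dt = 0.000000/1.5 = 0.0000
ω = 0 → v = (Δx·cos θ + Δy·sin θ)/dt = 0.5000

v = 0.5000, ω = 0.0000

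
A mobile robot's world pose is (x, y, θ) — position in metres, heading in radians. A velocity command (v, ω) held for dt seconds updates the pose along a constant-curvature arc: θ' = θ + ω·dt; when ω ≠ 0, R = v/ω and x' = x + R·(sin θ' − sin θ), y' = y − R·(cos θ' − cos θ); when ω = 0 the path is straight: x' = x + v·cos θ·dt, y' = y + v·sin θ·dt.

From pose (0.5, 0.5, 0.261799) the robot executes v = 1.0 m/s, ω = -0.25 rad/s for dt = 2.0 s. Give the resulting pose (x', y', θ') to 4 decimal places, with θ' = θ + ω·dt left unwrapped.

(2.4791, 0.5234, -0.2382)

θ' = 0.2618 + -0.25·2.0 = -0.2382
R = v/ω = 1.0/-0.25 = -4.0000
x' = 0.5 + -4.0000·(sin -0.2382 − sin 0.2618) = 2.4791
y' = 0.5 − -4.0000·(cos -0.2382 − cos 0.2618) = 0.5234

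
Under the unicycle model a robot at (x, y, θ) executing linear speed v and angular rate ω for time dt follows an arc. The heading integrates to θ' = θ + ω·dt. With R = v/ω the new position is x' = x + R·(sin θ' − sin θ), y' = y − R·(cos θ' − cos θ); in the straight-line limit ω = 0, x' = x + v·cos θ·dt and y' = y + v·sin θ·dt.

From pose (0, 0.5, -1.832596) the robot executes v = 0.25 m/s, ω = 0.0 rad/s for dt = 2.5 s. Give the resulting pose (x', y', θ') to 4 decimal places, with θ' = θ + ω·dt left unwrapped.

θ' = -1.8326 + 0.0·2.5 = -1.8326
ω = 0 → straight: x' = 0 + 0.25·cos(-1.8326)·2.5 = -0.1618
y' = 0.5 + 0.25·sin(-1.8326)·2.5 = -0.1037

(-0.1618, -0.1037, -1.8326)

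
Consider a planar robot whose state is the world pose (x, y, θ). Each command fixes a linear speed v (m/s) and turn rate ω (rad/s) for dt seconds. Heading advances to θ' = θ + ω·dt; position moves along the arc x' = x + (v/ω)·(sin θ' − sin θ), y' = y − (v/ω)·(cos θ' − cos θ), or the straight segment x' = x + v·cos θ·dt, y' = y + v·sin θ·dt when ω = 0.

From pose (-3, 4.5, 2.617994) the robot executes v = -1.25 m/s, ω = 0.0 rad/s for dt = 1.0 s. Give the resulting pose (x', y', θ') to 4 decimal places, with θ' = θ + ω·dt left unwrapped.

θ' = 2.6180 + 0.0·1.0 = 2.6180
ω = 0 → straight: x' = -3 + -1.25·cos(2.6180)·1.0 = -1.9175
y' = 4.5 + -1.25·sin(2.6180)·1.0 = 3.8750

(-1.9175, 3.8750, 2.6180)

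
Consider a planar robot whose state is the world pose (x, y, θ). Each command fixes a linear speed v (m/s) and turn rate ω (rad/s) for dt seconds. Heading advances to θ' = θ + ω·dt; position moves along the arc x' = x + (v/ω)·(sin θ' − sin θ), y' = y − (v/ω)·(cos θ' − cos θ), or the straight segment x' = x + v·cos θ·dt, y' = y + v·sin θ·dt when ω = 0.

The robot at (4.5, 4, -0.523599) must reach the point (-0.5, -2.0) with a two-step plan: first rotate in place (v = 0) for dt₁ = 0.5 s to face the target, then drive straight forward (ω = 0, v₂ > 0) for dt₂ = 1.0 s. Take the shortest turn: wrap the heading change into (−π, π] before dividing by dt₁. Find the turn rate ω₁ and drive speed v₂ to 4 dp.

ω₁ = -3.4839, v₂ = 7.8102

heading to target = atan2(-2−4, -0.5−4.5) = -2.2655
Δθ = wrap(-2.2655 − -0.5236) = -1.7419; ω₁ = Δθ/dt₁ = -3.4839
distance = √((-0.5−4.5)² + (-2−4)²) = 7.8102; v₂ = distance/dt₂ = 7.8102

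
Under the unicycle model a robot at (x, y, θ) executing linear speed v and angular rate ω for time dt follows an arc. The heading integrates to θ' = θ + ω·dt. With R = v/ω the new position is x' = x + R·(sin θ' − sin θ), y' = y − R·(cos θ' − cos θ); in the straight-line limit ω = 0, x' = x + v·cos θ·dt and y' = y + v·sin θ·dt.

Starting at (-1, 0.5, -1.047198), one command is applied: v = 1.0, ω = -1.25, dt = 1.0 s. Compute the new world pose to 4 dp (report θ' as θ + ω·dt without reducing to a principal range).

(-1.0948, -0.4313, -2.2972)

θ' = -1.0472 + -1.25·1.0 = -2.2972
R = v/ω = 1.0/-1.25 = -0.8000
x' = -1 + -0.8000·(sin -2.2972 − sin -1.0472) = -1.0948
y' = 0.5 − -0.8000·(cos -2.2972 − cos -1.0472) = -0.4313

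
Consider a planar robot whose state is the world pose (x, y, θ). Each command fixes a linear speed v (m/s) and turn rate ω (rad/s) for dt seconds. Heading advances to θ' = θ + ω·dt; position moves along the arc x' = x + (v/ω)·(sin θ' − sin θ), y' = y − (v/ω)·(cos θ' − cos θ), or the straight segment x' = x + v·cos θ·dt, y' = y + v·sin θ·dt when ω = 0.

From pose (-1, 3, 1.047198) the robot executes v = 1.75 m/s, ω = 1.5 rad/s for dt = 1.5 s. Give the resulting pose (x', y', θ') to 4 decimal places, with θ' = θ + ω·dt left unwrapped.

(-2.1912, 4.7359, 3.2972)

θ' = 1.0472 + 1.5·1.5 = 3.2972
R = v/ω = 1.75/1.5 = 1.1667
x' = -1 + 1.1667·(sin 3.2972 − sin 1.0472) = -2.1912
y' = 3 − 1.1667·(cos 3.2972 − cos 1.0472) = 4.7359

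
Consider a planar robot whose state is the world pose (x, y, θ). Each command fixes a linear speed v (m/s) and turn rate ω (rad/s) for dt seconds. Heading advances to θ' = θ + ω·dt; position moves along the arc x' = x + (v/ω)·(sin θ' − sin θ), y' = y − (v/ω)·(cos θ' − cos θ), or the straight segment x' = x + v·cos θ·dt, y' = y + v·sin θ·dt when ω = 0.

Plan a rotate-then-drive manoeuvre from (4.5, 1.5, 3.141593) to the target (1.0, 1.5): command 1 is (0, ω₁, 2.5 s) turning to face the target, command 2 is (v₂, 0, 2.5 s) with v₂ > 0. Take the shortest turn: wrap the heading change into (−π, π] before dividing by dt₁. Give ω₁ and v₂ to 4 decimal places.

heading to target = atan2(1.5−1.5, 1−4.5) = 3.1416
Δθ = wrap(3.1416 − 3.1416) = 0.0000; ω₁ = Δθ/dt₁ = 0.0000
distance = √((1−4.5)² + (1.5−1.5)²) = 3.5000; v₂ = distance/dt₂ = 1.4000

ω₁ = 0.0000, v₂ = 1.4000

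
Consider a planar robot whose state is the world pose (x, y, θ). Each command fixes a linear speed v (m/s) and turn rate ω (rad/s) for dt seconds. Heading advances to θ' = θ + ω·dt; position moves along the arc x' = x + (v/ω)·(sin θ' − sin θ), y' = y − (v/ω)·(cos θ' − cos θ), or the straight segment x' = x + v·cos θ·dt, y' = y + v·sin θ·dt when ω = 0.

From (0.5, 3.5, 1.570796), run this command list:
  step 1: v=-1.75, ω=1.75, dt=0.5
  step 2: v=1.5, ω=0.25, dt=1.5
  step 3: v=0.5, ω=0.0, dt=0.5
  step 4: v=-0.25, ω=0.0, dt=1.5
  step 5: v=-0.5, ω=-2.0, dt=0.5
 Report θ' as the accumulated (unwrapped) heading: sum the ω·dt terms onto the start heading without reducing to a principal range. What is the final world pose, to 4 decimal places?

step 1: θ'=2.4458 (R=-1.0000) → pose (0.8590, 2.7325, 2.4458)
step 2: θ'=2.8208 (R=6.0000) → pose (-1.0950, 3.8211, 2.8208)
step 3: θ'=2.8208 (straight) → pose (-1.3323, 3.8999, 2.8208)
step 4: θ'=2.8208 (straight) → pose (-0.9764, 3.7817, 2.8208)
step 5: θ'=1.8208 (R=0.2500) → pose (-0.8130, 3.6063, 1.8208)

(-0.8130, 3.6063, 1.8208)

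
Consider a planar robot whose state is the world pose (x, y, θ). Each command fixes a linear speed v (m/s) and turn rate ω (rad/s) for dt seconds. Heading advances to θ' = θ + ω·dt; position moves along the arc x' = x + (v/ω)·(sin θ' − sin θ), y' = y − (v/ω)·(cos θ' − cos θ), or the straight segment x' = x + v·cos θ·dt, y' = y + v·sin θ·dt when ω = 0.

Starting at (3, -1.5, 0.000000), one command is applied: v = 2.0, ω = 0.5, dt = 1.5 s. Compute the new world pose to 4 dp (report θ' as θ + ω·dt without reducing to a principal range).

(5.7266, -0.4268, 0.7500)

θ' = 0.0000 + 0.5·1.5 = 0.7500
R = v/ω = 2.0/0.5 = 4.0000
x' = 3 + 4.0000·(sin 0.7500 − sin 0.0000) = 5.7266
y' = -1.5 − 4.0000·(cos 0.7500 − cos 0.0000) = -0.4268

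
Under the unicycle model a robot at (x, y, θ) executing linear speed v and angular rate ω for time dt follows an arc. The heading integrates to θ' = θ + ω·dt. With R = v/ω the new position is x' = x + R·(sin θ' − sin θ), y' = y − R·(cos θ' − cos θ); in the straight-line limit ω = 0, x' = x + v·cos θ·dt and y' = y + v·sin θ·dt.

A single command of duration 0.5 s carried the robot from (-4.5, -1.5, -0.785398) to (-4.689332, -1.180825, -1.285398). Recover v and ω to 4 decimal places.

v = -0.7500, ω = -1.0000

Δθ = -1.285398 − -0.785398 = -0.500000
ω = Δθ/dt = -0.500000/0.5 = -1.0000
R = −Δy/(cos θ' − cos θ) = 0.7500
v = R·ω = 0.7500·-1.0000 = -0.7500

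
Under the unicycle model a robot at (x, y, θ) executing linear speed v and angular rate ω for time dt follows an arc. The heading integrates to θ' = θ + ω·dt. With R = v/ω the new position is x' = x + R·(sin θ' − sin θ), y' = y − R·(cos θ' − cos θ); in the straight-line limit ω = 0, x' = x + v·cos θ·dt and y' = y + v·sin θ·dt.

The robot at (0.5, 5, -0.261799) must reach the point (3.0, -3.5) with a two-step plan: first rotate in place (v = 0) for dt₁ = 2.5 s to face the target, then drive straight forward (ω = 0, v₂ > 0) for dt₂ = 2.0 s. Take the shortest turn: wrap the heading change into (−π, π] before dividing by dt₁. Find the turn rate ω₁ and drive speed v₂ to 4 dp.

ω₁ = -0.4092, v₂ = 4.4300

heading to target = atan2(-3.5−5, 3−0.5) = -1.2847
Δθ = wrap(-1.2847 − -0.2618) = -1.0229; ω₁ = Δθ/dt₁ = -0.4092
distance = √((3−0.5)² + (-3.5−5)²) = 8.8600; v₂ = distance/dt₂ = 4.4300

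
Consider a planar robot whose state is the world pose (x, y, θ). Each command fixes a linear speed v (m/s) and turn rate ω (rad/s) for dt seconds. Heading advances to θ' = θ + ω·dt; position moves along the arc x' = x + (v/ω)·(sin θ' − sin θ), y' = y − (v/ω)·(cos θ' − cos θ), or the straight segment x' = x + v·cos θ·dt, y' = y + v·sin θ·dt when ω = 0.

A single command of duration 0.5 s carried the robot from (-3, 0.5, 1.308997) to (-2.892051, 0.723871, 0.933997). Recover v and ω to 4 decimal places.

v = 0.5000, ω = -0.7500

Δθ = 0.933997 − 1.308997 = -0.375000
ω = Δθ/dt = -0.375000/0.5 = -0.7500
R = −Δy/(cos θ' − cos θ) = -0.6667
v = R·ω = -0.6667·-0.7500 = 0.5000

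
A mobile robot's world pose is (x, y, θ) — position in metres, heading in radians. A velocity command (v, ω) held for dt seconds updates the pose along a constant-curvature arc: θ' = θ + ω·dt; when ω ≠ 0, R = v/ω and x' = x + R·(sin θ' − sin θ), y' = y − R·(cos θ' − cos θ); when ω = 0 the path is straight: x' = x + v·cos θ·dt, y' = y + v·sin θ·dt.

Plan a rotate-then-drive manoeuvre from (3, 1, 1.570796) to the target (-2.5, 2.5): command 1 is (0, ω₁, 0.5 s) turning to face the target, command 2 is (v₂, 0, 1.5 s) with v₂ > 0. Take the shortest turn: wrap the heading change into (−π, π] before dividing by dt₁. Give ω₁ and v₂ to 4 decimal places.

ω₁ = 2.6091, v₂ = 3.8006

heading to target = atan2(2.5−1, -2.5−3) = 2.8753
Δθ = wrap(2.8753 − 1.5708) = 1.3045; ω₁ = Δθ/dt₁ = 2.6091
distance = √((-2.5−3)² + (2.5−1)²) = 5.7009; v₂ = distance/dt₂ = 3.8006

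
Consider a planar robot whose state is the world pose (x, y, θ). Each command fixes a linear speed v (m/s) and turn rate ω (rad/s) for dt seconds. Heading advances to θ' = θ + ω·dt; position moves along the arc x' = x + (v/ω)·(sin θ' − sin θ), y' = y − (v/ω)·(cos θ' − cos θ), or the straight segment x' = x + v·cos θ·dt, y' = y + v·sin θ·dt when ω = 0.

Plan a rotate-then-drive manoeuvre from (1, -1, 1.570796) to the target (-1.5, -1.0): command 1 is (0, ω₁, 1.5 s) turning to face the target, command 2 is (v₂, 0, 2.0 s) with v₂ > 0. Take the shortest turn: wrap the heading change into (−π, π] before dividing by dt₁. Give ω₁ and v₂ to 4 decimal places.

ω₁ = 1.0472, v₂ = 1.2500

heading to target = atan2(-1−-1, -1.5−1) = 3.1416
Δθ = wrap(3.1416 − 1.5708) = 1.5708; ω₁ = Δθ/dt₁ = 1.0472
distance = √((-1.5−1)² + (-1−-1)²) = 2.5000; v₂ = distance/dt₂ = 1.2500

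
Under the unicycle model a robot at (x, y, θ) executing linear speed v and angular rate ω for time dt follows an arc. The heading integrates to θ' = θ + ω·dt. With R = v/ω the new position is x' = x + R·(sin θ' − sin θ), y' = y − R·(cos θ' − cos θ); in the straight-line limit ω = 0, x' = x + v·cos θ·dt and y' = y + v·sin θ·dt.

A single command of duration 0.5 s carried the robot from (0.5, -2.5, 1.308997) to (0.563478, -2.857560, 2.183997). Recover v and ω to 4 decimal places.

v = -0.7500, ω = 1.7500

Δθ = 2.183997 − 1.308997 = 0.875000
ω = Δθ/dt = 0.875000/0.5 = 1.7500
R = −Δy/(cos θ' − cos θ) = -0.4286
v = R·ω = -0.4286·1.7500 = -0.7500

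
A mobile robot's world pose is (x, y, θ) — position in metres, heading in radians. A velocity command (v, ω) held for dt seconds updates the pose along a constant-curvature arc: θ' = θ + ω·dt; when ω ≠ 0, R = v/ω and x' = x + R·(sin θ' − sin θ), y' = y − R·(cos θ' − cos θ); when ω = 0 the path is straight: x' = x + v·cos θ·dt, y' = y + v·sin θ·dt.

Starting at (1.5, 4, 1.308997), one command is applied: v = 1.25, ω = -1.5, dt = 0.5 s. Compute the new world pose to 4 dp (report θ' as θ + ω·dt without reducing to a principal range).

(1.8630, 4.4908, 0.5590)

θ' = 1.3090 + -1.5·0.5 = 0.5590
R = v/ω = 1.25/-1.5 = -0.8333
x' = 1.5 + -0.8333·(sin 0.5590 − sin 1.3090) = 1.8630
y' = 4 − -0.8333·(cos 0.5590 − cos 1.3090) = 4.4908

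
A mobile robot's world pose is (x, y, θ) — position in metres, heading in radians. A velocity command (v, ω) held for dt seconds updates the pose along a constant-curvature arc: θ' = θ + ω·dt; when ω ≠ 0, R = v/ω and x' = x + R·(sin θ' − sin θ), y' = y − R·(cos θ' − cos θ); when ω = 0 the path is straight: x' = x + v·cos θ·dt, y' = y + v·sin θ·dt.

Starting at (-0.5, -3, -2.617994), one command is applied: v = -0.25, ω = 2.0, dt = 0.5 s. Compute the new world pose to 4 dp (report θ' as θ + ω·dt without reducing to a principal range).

(-0.4376, -2.8976, -1.6180)

θ' = -2.6180 + 2.0·0.5 = -1.6180
R = v/ω = -0.25/2.0 = -0.1250
x' = -0.5 + -0.1250·(sin -1.6180 − sin -2.6180) = -0.4376
y' = -3 − -0.1250·(cos -1.6180 − cos -2.6180) = -2.8976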